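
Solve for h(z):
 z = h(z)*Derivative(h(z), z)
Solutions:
 h(z) = -sqrt(C1 + z^2)
 h(z) = sqrt(C1 + z^2)


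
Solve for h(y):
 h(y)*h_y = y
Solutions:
 h(y) = -sqrt(C1 + y^2)
 h(y) = sqrt(C1 + y^2)


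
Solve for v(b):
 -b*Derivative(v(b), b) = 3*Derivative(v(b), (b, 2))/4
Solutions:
 v(b) = C1 + C2*erf(sqrt(6)*b/3)


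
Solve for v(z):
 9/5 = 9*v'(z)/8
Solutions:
 v(z) = C1 + 8*z/5


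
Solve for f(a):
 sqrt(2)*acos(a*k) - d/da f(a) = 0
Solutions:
 f(a) = C1 + sqrt(2)*Piecewise((a*acos(a*k) - sqrt(-a^2*k^2 + 1)/k, Ne(k, 0)), (pi*a/2, True))


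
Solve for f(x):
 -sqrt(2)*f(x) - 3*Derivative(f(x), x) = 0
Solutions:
 f(x) = C1*exp(-sqrt(2)*x/3)


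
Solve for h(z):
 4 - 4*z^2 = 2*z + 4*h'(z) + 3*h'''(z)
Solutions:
 h(z) = C1 + C2*sin(2*sqrt(3)*z/3) + C3*cos(2*sqrt(3)*z/3) - z^3/3 - z^2/4 + 5*z/2


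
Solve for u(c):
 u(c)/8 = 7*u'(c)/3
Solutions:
 u(c) = C1*exp(3*c/56)


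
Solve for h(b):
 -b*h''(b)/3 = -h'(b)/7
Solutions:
 h(b) = C1 + C2*b^(10/7)


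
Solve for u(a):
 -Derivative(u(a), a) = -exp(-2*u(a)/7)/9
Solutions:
 u(a) = 7*log(-sqrt(C1 + a)) - 7*log(21) + 7*log(14)/2
 u(a) = 7*log(C1 + a)/2 - 7*log(21) + 7*log(14)/2


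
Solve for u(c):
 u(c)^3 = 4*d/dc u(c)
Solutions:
 u(c) = -sqrt(2)*sqrt(-1/(C1 + c))
 u(c) = sqrt(2)*sqrt(-1/(C1 + c))


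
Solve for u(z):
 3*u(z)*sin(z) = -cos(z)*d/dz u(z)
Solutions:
 u(z) = C1*cos(z)^3


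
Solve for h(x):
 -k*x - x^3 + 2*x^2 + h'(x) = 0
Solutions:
 h(x) = C1 + k*x^2/2 + x^4/4 - 2*x^3/3


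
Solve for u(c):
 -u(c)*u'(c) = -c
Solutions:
 u(c) = -sqrt(C1 + c^2)
 u(c) = sqrt(C1 + c^2)


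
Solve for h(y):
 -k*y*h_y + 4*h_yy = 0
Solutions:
 h(y) = Piecewise((-sqrt(2)*sqrt(pi)*C1*erf(sqrt(2)*y*sqrt(-k)/4)/sqrt(-k) - C2, (k > 0) | (k < 0)), (-C1*y - C2, True))


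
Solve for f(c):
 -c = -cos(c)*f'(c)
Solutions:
 f(c) = C1 + Integral(c/cos(c), c)


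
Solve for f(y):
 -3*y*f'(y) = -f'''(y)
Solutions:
 f(y) = C1 + Integral(C2*airyai(3^(1/3)*y) + C3*airybi(3^(1/3)*y), y)


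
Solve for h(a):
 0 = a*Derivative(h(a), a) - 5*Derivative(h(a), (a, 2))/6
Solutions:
 h(a) = C1 + C2*erfi(sqrt(15)*a/5)


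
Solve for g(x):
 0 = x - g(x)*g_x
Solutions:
 g(x) = -sqrt(C1 + x^2)
 g(x) = sqrt(C1 + x^2)


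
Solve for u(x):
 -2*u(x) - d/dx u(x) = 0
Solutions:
 u(x) = C1*exp(-2*x)


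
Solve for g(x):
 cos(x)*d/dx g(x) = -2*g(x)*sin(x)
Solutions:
 g(x) = C1*cos(x)^2


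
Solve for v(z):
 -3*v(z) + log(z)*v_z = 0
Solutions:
 v(z) = C1*exp(3*li(z))


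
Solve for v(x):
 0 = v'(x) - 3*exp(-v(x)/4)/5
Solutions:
 v(x) = 4*log(C1 + 3*x/20)


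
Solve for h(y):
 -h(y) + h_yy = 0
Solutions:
 h(y) = C1*exp(-y) + C2*exp(y)


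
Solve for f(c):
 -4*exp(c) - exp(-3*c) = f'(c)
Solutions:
 f(c) = C1 - 4*exp(c) + exp(-3*c)/3


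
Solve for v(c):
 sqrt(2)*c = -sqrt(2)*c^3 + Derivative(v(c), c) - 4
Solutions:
 v(c) = C1 + sqrt(2)*c^4/4 + sqrt(2)*c^2/2 + 4*c


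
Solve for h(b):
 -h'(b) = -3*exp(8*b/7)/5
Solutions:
 h(b) = C1 + 21*exp(8*b/7)/40


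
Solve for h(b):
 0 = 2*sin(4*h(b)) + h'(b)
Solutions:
 h(b) = -acos((-C1 - exp(16*b))/(C1 - exp(16*b)))/4 + pi/2
 h(b) = acos((-C1 - exp(16*b))/(C1 - exp(16*b)))/4


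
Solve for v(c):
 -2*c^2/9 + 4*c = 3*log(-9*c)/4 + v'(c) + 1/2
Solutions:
 v(c) = C1 - 2*c^3/27 + 2*c^2 - 3*c*log(-c)/4 + c*(1 - 6*log(3))/4


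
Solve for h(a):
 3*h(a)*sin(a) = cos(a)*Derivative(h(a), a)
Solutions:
 h(a) = C1/cos(a)^3


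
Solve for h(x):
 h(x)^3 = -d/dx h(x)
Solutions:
 h(x) = -sqrt(2)*sqrt(-1/(C1 - x))/2
 h(x) = sqrt(2)*sqrt(-1/(C1 - x))/2


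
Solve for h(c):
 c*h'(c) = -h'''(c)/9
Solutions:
 h(c) = C1 + Integral(C2*airyai(-3^(2/3)*c) + C3*airybi(-3^(2/3)*c), c)


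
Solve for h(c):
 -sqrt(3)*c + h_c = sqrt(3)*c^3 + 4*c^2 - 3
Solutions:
 h(c) = C1 + sqrt(3)*c^4/4 + 4*c^3/3 + sqrt(3)*c^2/2 - 3*c


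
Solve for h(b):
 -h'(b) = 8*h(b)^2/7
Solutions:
 h(b) = 7/(C1 + 8*b)


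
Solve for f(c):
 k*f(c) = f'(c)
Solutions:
 f(c) = C1*exp(c*k)


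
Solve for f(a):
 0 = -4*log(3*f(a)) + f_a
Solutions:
 -Integral(1/(log(_y) + log(3)), (_y, f(a)))/4 = C1 - a


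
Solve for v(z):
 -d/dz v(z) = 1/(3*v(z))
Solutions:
 v(z) = -sqrt(C1 - 6*z)/3
 v(z) = sqrt(C1 - 6*z)/3


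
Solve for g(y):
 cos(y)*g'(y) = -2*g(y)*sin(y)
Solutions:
 g(y) = C1*cos(y)^2


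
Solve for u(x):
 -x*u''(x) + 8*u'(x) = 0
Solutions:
 u(x) = C1 + C2*x^9


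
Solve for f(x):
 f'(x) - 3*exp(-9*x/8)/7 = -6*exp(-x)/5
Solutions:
 f(x) = C1 + 6*exp(-x)/5 - 8*exp(-9*x/8)/21


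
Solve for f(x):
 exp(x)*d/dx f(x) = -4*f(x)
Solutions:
 f(x) = C1*exp(4*exp(-x))


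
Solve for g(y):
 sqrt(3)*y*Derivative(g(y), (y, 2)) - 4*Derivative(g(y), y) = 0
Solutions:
 g(y) = C1 + C2*y^(1 + 4*sqrt(3)/3)


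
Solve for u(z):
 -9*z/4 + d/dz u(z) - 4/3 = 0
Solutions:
 u(z) = C1 + 9*z^2/8 + 4*z/3


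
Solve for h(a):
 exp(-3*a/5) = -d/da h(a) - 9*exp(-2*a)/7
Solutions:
 h(a) = C1 + 9*exp(-2*a)/14 + 5*exp(-3*a/5)/3


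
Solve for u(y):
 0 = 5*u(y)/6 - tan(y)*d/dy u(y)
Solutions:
 u(y) = C1*sin(y)^(5/6)


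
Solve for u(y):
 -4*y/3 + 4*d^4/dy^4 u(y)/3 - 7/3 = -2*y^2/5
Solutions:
 u(y) = C1 + C2*y + C3*y^2 + C4*y^3 - y^6/1200 + y^5/120 + 7*y^4/96


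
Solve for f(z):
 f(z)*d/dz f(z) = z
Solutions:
 f(z) = -sqrt(C1 + z^2)
 f(z) = sqrt(C1 + z^2)


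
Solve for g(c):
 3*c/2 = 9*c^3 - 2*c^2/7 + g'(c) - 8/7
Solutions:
 g(c) = C1 - 9*c^4/4 + 2*c^3/21 + 3*c^2/4 + 8*c/7


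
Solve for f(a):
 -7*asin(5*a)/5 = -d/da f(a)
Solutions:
 f(a) = C1 + 7*a*asin(5*a)/5 + 7*sqrt(1 - 25*a^2)/25


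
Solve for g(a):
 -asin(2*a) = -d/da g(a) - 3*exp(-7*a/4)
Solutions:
 g(a) = C1 + a*asin(2*a) + sqrt(1 - 4*a^2)/2 + 12*exp(-7*a/4)/7


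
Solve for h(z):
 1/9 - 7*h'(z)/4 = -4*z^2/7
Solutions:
 h(z) = C1 + 16*z^3/147 + 4*z/63


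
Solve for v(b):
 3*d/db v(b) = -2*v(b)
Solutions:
 v(b) = C1*exp(-2*b/3)


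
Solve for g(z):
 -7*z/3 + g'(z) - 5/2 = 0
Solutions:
 g(z) = C1 + 7*z^2/6 + 5*z/2


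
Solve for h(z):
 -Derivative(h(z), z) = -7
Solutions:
 h(z) = C1 + 7*z


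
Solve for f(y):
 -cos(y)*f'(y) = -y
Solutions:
 f(y) = C1 + Integral(y/cos(y), y)


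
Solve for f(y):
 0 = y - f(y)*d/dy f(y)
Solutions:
 f(y) = -sqrt(C1 + y^2)
 f(y) = sqrt(C1 + y^2)


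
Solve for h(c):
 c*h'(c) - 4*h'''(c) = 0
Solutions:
 h(c) = C1 + Integral(C2*airyai(2^(1/3)*c/2) + C3*airybi(2^(1/3)*c/2), c)


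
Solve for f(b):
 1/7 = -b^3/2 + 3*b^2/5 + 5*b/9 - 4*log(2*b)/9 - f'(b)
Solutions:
 f(b) = C1 - b^4/8 + b^3/5 + 5*b^2/18 - 4*b*log(b)/9 - 4*b*log(2)/9 + 19*b/63


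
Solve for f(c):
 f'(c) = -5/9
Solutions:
 f(c) = C1 - 5*c/9


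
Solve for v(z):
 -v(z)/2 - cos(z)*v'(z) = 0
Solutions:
 v(z) = C1*(sin(z) - 1)^(1/4)/(sin(z) + 1)^(1/4)


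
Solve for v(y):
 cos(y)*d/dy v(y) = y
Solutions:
 v(y) = C1 + Integral(y/cos(y), y)


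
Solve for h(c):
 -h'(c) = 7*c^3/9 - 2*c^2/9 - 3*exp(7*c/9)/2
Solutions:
 h(c) = C1 - 7*c^4/36 + 2*c^3/27 + 27*exp(7*c/9)/14


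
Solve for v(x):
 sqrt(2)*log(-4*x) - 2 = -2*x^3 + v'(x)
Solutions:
 v(x) = C1 + x^4/2 + sqrt(2)*x*log(-x) + x*(-2 - sqrt(2) + 2*sqrt(2)*log(2))


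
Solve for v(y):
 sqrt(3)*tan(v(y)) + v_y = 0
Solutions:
 v(y) = pi - asin(C1*exp(-sqrt(3)*y))
 v(y) = asin(C1*exp(-sqrt(3)*y))


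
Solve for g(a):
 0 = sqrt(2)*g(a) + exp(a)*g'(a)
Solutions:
 g(a) = C1*exp(sqrt(2)*exp(-a))


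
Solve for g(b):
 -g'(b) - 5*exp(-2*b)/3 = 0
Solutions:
 g(b) = C1 + 5*exp(-2*b)/6


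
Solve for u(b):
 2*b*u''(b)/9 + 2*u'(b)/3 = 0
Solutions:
 u(b) = C1 + C2/b^2


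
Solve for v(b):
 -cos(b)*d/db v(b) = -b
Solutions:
 v(b) = C1 + Integral(b/cos(b), b)


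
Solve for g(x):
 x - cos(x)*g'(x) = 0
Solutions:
 g(x) = C1 + Integral(x/cos(x), x)


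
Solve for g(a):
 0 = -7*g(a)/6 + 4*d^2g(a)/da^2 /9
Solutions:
 g(a) = C1*exp(-sqrt(42)*a/4) + C2*exp(sqrt(42)*a/4)


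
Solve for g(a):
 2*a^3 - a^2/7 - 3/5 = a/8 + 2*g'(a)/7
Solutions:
 g(a) = C1 + 7*a^4/4 - a^3/6 - 7*a^2/32 - 21*a/10


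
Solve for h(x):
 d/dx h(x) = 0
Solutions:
 h(x) = C1


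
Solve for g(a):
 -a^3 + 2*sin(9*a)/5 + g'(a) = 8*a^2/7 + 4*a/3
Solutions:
 g(a) = C1 + a^4/4 + 8*a^3/21 + 2*a^2/3 + 2*cos(9*a)/45


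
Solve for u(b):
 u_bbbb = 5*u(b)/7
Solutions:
 u(b) = C1*exp(-5^(1/4)*7^(3/4)*b/7) + C2*exp(5^(1/4)*7^(3/4)*b/7) + C3*sin(5^(1/4)*7^(3/4)*b/7) + C4*cos(5^(1/4)*7^(3/4)*b/7)


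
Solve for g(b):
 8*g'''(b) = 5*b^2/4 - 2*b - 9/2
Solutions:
 g(b) = C1 + C2*b + C3*b^2 + b^5/384 - b^4/96 - 3*b^3/32


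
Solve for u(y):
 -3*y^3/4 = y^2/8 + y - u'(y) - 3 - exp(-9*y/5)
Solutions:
 u(y) = C1 + 3*y^4/16 + y^3/24 + y^2/2 - 3*y + 5*exp(-9*y/5)/9


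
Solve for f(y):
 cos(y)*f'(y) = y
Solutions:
 f(y) = C1 + Integral(y/cos(y), y)


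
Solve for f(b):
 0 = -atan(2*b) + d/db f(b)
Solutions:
 f(b) = C1 + b*atan(2*b) - log(4*b^2 + 1)/4


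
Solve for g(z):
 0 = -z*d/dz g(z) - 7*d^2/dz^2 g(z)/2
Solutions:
 g(z) = C1 + C2*erf(sqrt(7)*z/7)


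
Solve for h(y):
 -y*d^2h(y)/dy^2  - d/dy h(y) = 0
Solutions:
 h(y) = C1 + C2*log(y)


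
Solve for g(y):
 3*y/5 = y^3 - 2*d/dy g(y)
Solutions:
 g(y) = C1 + y^4/8 - 3*y^2/20


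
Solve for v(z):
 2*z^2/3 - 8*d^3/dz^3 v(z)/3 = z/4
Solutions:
 v(z) = C1 + C2*z + C3*z^2 + z^5/240 - z^4/256


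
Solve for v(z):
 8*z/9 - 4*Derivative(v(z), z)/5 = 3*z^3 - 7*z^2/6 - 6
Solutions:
 v(z) = C1 - 15*z^4/16 + 35*z^3/72 + 5*z^2/9 + 15*z/2


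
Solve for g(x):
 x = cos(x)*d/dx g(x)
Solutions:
 g(x) = C1 + Integral(x/cos(x), x)


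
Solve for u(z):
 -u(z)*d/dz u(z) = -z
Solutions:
 u(z) = -sqrt(C1 + z^2)
 u(z) = sqrt(C1 + z^2)


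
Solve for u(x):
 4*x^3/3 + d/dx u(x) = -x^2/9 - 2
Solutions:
 u(x) = C1 - x^4/3 - x^3/27 - 2*x


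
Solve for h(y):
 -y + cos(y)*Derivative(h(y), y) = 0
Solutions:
 h(y) = C1 + Integral(y/cos(y), y)


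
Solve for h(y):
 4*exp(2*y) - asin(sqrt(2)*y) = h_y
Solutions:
 h(y) = C1 - y*asin(sqrt(2)*y) - sqrt(2)*sqrt(1 - 2*y^2)/2 + 2*exp(2*y)


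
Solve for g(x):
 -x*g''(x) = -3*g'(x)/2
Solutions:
 g(x) = C1 + C2*x^(5/2)


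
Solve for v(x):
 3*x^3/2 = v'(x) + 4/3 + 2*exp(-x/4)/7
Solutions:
 v(x) = C1 + 3*x^4/8 - 4*x/3 + 8*exp(-x/4)/7


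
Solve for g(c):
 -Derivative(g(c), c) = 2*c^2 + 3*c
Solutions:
 g(c) = C1 - 2*c^3/3 - 3*c^2/2


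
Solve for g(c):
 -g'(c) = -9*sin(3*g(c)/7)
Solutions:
 -9*c + 7*log(cos(3*g(c)/7) - 1)/6 - 7*log(cos(3*g(c)/7) + 1)/6 = C1


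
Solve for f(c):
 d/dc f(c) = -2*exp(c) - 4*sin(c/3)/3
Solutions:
 f(c) = C1 - 2*exp(c) + 4*cos(c/3)


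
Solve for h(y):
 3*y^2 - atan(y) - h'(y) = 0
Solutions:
 h(y) = C1 + y^3 - y*atan(y) + log(y^2 + 1)/2


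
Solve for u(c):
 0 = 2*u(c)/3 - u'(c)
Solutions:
 u(c) = C1*exp(2*c/3)


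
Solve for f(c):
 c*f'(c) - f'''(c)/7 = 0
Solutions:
 f(c) = C1 + Integral(C2*airyai(7^(1/3)*c) + C3*airybi(7^(1/3)*c), c)


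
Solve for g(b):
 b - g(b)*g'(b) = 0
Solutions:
 g(b) = -sqrt(C1 + b^2)
 g(b) = sqrt(C1 + b^2)


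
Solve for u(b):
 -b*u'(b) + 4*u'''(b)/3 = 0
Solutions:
 u(b) = C1 + Integral(C2*airyai(6^(1/3)*b/2) + C3*airybi(6^(1/3)*b/2), b)


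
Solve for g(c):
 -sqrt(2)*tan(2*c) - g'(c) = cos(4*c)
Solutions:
 g(c) = C1 + sqrt(2)*log(cos(2*c))/2 - sin(4*c)/4


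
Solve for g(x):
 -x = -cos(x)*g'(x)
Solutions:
 g(x) = C1 + Integral(x/cos(x), x)


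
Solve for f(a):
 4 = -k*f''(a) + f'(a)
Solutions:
 f(a) = C1 + C2*exp(a/k) + 4*a


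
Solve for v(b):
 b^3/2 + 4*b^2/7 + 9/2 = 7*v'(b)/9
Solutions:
 v(b) = C1 + 9*b^4/56 + 12*b^3/49 + 81*b/14


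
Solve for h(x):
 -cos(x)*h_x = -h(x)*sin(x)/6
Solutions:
 h(x) = C1/cos(x)^(1/6)


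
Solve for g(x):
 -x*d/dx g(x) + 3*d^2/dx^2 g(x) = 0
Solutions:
 g(x) = C1 + C2*erfi(sqrt(6)*x/6)


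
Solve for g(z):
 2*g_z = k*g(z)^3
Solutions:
 g(z) = -sqrt(-1/(C1 + k*z))
 g(z) = sqrt(-1/(C1 + k*z))


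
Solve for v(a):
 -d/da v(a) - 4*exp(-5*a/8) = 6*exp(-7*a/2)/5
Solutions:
 v(a) = C1 + 12*exp(-7*a/2)/35 + 32*exp(-5*a/8)/5


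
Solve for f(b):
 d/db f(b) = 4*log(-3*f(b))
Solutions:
 -Integral(1/(log(-_y) + log(3)), (_y, f(b)))/4 = C1 - b


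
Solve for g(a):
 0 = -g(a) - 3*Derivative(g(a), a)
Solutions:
 g(a) = C1*exp(-a/3)


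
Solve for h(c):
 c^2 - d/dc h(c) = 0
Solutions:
 h(c) = C1 + c^3/3


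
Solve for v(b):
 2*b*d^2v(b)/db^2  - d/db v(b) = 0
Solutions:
 v(b) = C1 + C2*b^(3/2)


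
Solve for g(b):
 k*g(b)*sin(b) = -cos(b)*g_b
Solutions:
 g(b) = C1*exp(k*log(cos(b)))


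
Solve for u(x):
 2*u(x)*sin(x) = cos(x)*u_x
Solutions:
 u(x) = C1/cos(x)^2


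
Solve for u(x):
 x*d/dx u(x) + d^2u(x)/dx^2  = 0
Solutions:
 u(x) = C1 + C2*erf(sqrt(2)*x/2)


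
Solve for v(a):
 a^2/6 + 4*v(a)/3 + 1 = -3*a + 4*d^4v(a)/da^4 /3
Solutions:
 v(a) = C1*exp(-a) + C2*exp(a) + C3*sin(a) + C4*cos(a) - a^2/8 - 9*a/4 - 3/4


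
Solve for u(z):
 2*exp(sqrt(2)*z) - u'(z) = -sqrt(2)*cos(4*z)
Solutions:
 u(z) = C1 + sqrt(2)*exp(sqrt(2)*z) + sqrt(2)*sin(4*z)/4


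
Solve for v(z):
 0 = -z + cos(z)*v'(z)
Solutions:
 v(z) = C1 + Integral(z/cos(z), z)


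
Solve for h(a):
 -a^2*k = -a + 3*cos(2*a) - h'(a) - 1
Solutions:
 h(a) = C1 + a^3*k/3 - a^2/2 - a + 3*sin(2*a)/2


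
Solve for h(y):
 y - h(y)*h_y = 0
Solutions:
 h(y) = -sqrt(C1 + y^2)
 h(y) = sqrt(C1 + y^2)


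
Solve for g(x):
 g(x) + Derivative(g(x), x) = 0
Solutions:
 g(x) = C1*exp(-x)


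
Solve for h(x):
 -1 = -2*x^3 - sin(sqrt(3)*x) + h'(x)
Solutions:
 h(x) = C1 + x^4/2 - x - sqrt(3)*cos(sqrt(3)*x)/3


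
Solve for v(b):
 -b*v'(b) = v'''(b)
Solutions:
 v(b) = C1 + Integral(C2*airyai(-b) + C3*airybi(-b), b)


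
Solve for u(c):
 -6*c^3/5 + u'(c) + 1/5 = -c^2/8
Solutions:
 u(c) = C1 + 3*c^4/10 - c^3/24 - c/5


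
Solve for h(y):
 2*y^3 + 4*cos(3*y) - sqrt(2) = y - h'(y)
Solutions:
 h(y) = C1 - y^4/2 + y^2/2 + sqrt(2)*y - 4*sin(3*y)/3


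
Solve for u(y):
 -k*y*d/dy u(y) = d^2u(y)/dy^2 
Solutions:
 u(y) = Piecewise((-sqrt(2)*sqrt(pi)*C1*erf(sqrt(2)*sqrt(k)*y/2)/(2*sqrt(k)) - C2, (k > 0) | (k < 0)), (-C1*y - C2, True))


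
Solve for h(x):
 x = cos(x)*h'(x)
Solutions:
 h(x) = C1 + Integral(x/cos(x), x)


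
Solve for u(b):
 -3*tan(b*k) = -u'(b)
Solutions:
 u(b) = C1 + 3*Piecewise((-log(cos(b*k))/k, Ne(k, 0)), (0, True))


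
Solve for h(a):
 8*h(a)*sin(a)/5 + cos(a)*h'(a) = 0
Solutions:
 h(a) = C1*cos(a)^(8/5)


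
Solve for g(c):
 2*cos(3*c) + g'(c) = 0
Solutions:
 g(c) = C1 - 2*sin(3*c)/3


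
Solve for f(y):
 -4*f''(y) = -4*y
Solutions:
 f(y) = C1 + C2*y + y^3/6


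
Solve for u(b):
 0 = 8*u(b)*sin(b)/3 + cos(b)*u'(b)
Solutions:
 u(b) = C1*cos(b)^(8/3)


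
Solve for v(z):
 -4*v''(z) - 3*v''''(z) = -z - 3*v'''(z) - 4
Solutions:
 v(z) = C1 + C2*z + z^3/24 + 19*z^2/32 + (C3*sin(sqrt(39)*z/6) + C4*cos(sqrt(39)*z/6))*exp(z/2)


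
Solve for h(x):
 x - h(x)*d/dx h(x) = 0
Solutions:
 h(x) = -sqrt(C1 + x^2)
 h(x) = sqrt(C1 + x^2)


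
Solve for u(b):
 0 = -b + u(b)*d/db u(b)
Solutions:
 u(b) = -sqrt(C1 + b^2)
 u(b) = sqrt(C1 + b^2)


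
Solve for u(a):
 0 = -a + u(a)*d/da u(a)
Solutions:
 u(a) = -sqrt(C1 + a^2)
 u(a) = sqrt(C1 + a^2)


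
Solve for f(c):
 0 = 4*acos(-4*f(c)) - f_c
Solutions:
 Integral(1/acos(-4*_y), (_y, f(c))) = C1 + 4*c


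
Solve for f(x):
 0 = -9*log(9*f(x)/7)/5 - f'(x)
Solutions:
 5*Integral(1/(log(_y) - log(7) + 2*log(3)), (_y, f(x)))/9 = C1 - x


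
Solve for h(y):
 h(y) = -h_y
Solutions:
 h(y) = C1*exp(-y)


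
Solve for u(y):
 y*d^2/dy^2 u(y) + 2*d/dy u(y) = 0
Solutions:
 u(y) = C1 + C2/y


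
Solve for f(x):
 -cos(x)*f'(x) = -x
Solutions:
 f(x) = C1 + Integral(x/cos(x), x)


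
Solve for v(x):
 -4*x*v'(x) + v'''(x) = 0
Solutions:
 v(x) = C1 + Integral(C2*airyai(2^(2/3)*x) + C3*airybi(2^(2/3)*x), x)


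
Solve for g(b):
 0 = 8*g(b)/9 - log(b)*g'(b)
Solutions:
 g(b) = C1*exp(8*li(b)/9)


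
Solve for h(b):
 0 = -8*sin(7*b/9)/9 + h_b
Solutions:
 h(b) = C1 - 8*cos(7*b/9)/7


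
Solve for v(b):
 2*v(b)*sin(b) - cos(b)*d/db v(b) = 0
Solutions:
 v(b) = C1/cos(b)^2


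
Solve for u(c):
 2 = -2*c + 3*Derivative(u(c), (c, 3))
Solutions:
 u(c) = C1 + C2*c + C3*c^2 + c^4/36 + c^3/9


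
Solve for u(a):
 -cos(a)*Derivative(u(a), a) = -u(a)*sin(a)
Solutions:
 u(a) = C1/cos(a)


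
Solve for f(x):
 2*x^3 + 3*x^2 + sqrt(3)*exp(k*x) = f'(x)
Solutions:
 f(x) = C1 + x^4/2 + x^3 + sqrt(3)*exp(k*x)/k


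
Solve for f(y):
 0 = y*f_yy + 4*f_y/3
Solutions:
 f(y) = C1 + C2/y^(1/3)


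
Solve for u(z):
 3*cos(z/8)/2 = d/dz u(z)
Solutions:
 u(z) = C1 + 12*sin(z/8)


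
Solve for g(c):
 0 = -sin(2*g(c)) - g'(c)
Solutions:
 g(c) = pi - acos((-C1 - exp(4*c))/(C1 - exp(4*c)))/2
 g(c) = acos((-C1 - exp(4*c))/(C1 - exp(4*c)))/2


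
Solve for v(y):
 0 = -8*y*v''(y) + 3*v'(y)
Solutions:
 v(y) = C1 + C2*y^(11/8)


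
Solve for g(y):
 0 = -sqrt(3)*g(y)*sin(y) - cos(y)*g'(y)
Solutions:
 g(y) = C1*cos(y)^(sqrt(3))


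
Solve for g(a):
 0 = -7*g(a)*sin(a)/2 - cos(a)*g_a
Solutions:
 g(a) = C1*cos(a)^(7/2)


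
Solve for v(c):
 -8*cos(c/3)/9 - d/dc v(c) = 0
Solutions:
 v(c) = C1 - 8*sin(c/3)/3


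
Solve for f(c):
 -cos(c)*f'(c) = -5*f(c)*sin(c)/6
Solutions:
 f(c) = C1/cos(c)^(5/6)


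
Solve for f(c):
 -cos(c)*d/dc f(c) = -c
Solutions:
 f(c) = C1 + Integral(c/cos(c), c)


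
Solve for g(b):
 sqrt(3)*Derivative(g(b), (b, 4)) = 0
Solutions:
 g(b) = C1 + C2*b + C3*b^2 + C4*b^3


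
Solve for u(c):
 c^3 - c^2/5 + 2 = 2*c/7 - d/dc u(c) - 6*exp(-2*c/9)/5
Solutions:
 u(c) = C1 - c^4/4 + c^3/15 + c^2/7 - 2*c + 27*exp(-2*c/9)/5


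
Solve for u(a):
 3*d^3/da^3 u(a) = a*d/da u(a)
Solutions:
 u(a) = C1 + Integral(C2*airyai(3^(2/3)*a/3) + C3*airybi(3^(2/3)*a/3), a)


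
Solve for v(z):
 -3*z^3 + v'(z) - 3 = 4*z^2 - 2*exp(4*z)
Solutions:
 v(z) = C1 + 3*z^4/4 + 4*z^3/3 + 3*z - exp(4*z)/2


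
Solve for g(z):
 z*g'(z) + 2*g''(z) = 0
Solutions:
 g(z) = C1 + C2*erf(z/2)


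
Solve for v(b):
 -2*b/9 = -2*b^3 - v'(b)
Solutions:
 v(b) = C1 - b^4/2 + b^2/9


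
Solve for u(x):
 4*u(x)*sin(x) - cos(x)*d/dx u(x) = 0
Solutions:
 u(x) = C1/cos(x)^4


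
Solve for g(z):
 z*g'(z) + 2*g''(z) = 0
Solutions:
 g(z) = C1 + C2*erf(z/2)


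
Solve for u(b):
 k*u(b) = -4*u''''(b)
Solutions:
 u(b) = C1*exp(-sqrt(2)*b*(-k)^(1/4)/2) + C2*exp(sqrt(2)*b*(-k)^(1/4)/2) + C3*exp(-sqrt(2)*I*b*(-k)^(1/4)/2) + C4*exp(sqrt(2)*I*b*(-k)^(1/4)/2)


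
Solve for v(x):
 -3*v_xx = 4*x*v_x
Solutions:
 v(x) = C1 + C2*erf(sqrt(6)*x/3)


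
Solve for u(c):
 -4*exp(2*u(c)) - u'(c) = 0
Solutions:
 u(c) = log(-sqrt(-1/(C1 - 4*c))) - log(2)/2
 u(c) = log(-1/(C1 - 4*c))/2 - log(2)/2


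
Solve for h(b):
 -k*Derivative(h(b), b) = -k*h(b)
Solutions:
 h(b) = C1*exp(b)


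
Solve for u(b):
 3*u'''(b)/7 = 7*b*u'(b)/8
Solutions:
 u(b) = C1 + Integral(C2*airyai(21^(2/3)*b/6) + C3*airybi(21^(2/3)*b/6), b)


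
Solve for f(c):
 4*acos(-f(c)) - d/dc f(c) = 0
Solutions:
 Integral(1/acos(-_y), (_y, f(c))) = C1 + 4*c


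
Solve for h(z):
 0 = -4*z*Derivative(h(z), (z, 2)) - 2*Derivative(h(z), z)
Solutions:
 h(z) = C1 + C2*sqrt(z)


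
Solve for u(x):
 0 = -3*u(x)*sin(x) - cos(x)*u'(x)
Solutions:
 u(x) = C1*cos(x)^3


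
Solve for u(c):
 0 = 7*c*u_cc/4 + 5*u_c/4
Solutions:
 u(c) = C1 + C2*c^(2/7)


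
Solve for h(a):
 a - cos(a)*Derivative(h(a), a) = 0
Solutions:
 h(a) = C1 + Integral(a/cos(a), a)


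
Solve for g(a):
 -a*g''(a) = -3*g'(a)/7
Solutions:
 g(a) = C1 + C2*a^(10/7)


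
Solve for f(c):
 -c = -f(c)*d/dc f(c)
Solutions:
 f(c) = -sqrt(C1 + c^2)
 f(c) = sqrt(C1 + c^2)


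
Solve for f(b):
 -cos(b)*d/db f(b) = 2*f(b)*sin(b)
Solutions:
 f(b) = C1*cos(b)^2


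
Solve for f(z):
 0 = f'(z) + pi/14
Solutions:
 f(z) = C1 - pi*z/14


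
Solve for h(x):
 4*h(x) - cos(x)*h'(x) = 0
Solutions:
 h(x) = C1*(sin(x)^2 + 2*sin(x) + 1)/(sin(x)^2 - 2*sin(x) + 1)


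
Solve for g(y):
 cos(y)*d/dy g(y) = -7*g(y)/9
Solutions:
 g(y) = C1*(sin(y) - 1)^(7/18)/(sin(y) + 1)^(7/18)


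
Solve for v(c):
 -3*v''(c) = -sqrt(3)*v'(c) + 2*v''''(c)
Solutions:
 v(c) = C1 + C2*exp(2^(1/3)*3^(1/6)*c*(-3^(2/3)*(3 + sqrt(15))^(1/3) + 3*2^(1/3)/(3 + sqrt(15))^(1/3))/12)*sin(6^(1/3)*c*(6^(1/3)/(3 + sqrt(15))^(1/3) + (3 + sqrt(15))^(1/3))/4) + C3*exp(2^(1/3)*3^(1/6)*c*(-3^(2/3)*(3 + sqrt(15))^(1/3) + 3*2^(1/3)/(3 + sqrt(15))^(1/3))/12)*cos(6^(1/3)*c*(6^(1/3)/(3 + sqrt(15))^(1/3) + (3 + sqrt(15))^(1/3))/4) + C4*exp(-2^(1/3)*3^(1/6)*c*(-3^(2/3)*(3 + sqrt(15))^(1/3) + 3*2^(1/3)/(3 + sqrt(15))^(1/3))/6)


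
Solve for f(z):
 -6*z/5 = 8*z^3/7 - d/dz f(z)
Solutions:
 f(z) = C1 + 2*z^4/7 + 3*z^2/5


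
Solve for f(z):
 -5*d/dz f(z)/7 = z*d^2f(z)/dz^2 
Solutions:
 f(z) = C1 + C2*z^(2/7)


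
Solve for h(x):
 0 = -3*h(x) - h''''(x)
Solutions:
 h(x) = (C1*sin(sqrt(2)*3^(1/4)*x/2) + C2*cos(sqrt(2)*3^(1/4)*x/2))*exp(-sqrt(2)*3^(1/4)*x/2) + (C3*sin(sqrt(2)*3^(1/4)*x/2) + C4*cos(sqrt(2)*3^(1/4)*x/2))*exp(sqrt(2)*3^(1/4)*x/2)


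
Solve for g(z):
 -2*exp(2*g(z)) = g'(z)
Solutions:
 g(z) = log(-sqrt(-1/(C1 - 2*z))) - log(2)/2
 g(z) = log(-1/(C1 - 2*z))/2 - log(2)/2


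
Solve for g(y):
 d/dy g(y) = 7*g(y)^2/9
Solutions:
 g(y) = -9/(C1 + 7*y)


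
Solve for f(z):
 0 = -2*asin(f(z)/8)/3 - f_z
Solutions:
 Integral(1/asin(_y/8), (_y, f(z))) = C1 - 2*z/3


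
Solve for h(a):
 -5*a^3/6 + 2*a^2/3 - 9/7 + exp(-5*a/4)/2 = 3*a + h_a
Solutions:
 h(a) = C1 - 5*a^4/24 + 2*a^3/9 - 3*a^2/2 - 9*a/7 - 2*exp(-5*a/4)/5


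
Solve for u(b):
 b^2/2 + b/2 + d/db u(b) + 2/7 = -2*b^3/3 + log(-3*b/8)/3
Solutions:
 u(b) = C1 - b^4/6 - b^3/6 - b^2/4 + b*log(-b)/3 + b*(-log(2) - 13/21 + log(3)/3)


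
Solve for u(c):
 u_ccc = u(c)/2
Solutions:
 u(c) = C3*exp(2^(2/3)*c/2) + (C1*sin(2^(2/3)*sqrt(3)*c/4) + C2*cos(2^(2/3)*sqrt(3)*c/4))*exp(-2^(2/3)*c/4)


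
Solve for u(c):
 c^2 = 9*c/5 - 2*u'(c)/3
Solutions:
 u(c) = C1 - c^3/2 + 27*c^2/20


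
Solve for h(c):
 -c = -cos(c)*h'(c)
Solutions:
 h(c) = C1 + Integral(c/cos(c), c)


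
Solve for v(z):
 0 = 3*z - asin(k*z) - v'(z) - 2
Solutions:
 v(z) = C1 + 3*z^2/2 - 2*z - Piecewise((z*asin(k*z) + sqrt(-k^2*z^2 + 1)/k, Ne(k, 0)), (0, True))


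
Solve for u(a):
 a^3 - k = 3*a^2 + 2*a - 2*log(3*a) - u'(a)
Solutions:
 u(a) = C1 - a^4/4 + a^3 + a^2 + a*k - 2*a*log(a) - a*log(9) + 2*a


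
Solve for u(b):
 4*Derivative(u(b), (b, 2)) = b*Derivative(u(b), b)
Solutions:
 u(b) = C1 + C2*erfi(sqrt(2)*b/4)


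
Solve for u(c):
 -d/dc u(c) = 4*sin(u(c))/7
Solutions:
 4*c/7 + log(cos(u(c)) - 1)/2 - log(cos(u(c)) + 1)/2 = C1


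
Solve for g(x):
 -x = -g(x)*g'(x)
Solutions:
 g(x) = -sqrt(C1 + x^2)
 g(x) = sqrt(C1 + x^2)


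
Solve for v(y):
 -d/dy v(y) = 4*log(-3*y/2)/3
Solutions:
 v(y) = C1 - 4*y*log(-y)/3 + 4*y*(-log(3) + log(2) + 1)/3


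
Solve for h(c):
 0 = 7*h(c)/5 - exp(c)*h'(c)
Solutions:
 h(c) = C1*exp(-7*exp(-c)/5)


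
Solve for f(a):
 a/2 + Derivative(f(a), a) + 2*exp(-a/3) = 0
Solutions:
 f(a) = C1 - a^2/4 + 6*exp(-a/3)


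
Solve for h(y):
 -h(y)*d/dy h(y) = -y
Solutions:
 h(y) = -sqrt(C1 + y^2)
 h(y) = sqrt(C1 + y^2)


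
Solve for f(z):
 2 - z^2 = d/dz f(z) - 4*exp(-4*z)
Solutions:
 f(z) = C1 - z^3/3 + 2*z - exp(-4*z)


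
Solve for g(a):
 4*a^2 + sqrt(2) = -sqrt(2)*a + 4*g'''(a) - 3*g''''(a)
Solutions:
 g(a) = C1 + C2*a + C3*a^2 + C4*exp(4*a/3) + a^5/60 + a^4*(sqrt(2) + 6)/96 + a^3*(7*sqrt(2) + 18)/96


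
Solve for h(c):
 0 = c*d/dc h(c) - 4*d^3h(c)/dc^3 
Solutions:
 h(c) = C1 + Integral(C2*airyai(2^(1/3)*c/2) + C3*airybi(2^(1/3)*c/2), c)


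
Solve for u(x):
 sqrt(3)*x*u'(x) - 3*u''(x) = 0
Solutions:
 u(x) = C1 + C2*erfi(sqrt(2)*3^(3/4)*x/6)


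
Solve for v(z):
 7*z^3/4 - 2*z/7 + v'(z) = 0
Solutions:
 v(z) = C1 - 7*z^4/16 + z^2/7


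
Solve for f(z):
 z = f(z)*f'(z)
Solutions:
 f(z) = -sqrt(C1 + z^2)
 f(z) = sqrt(C1 + z^2)


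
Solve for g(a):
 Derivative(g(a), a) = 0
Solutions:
 g(a) = C1


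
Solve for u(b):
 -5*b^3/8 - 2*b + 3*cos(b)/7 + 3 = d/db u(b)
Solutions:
 u(b) = C1 - 5*b^4/32 - b^2 + 3*b + 3*sin(b)/7


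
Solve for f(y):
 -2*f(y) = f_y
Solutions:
 f(y) = C1*exp(-2*y)


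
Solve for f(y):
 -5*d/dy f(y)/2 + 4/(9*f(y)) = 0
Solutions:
 f(y) = -sqrt(C1 + 80*y)/15
 f(y) = sqrt(C1 + 80*y)/15


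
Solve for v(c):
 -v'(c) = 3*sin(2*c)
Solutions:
 v(c) = C1 + 3*cos(2*c)/2


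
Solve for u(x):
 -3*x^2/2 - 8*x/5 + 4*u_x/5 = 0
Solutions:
 u(x) = C1 + 5*x^3/8 + x^2


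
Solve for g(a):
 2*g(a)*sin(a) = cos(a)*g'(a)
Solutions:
 g(a) = C1/cos(a)^2


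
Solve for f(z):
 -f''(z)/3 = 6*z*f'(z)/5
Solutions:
 f(z) = C1 + C2*erf(3*sqrt(5)*z/5)


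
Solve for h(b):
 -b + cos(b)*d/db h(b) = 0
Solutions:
 h(b) = C1 + Integral(b/cos(b), b)


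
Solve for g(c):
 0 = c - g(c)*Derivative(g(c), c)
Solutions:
 g(c) = -sqrt(C1 + c^2)
 g(c) = sqrt(C1 + c^2)


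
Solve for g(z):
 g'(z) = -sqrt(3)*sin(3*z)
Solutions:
 g(z) = C1 + sqrt(3)*cos(3*z)/3


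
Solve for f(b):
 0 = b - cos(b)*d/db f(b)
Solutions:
 f(b) = C1 + Integral(b/cos(b), b)


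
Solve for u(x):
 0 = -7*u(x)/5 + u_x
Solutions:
 u(x) = C1*exp(7*x/5)


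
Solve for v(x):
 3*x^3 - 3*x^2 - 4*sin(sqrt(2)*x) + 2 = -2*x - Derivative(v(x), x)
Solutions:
 v(x) = C1 - 3*x^4/4 + x^3 - x^2 - 2*x - 2*sqrt(2)*cos(sqrt(2)*x)


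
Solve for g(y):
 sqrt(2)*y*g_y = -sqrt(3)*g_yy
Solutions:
 g(y) = C1 + C2*erf(6^(3/4)*y/6)


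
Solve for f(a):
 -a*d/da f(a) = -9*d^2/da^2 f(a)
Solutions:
 f(a) = C1 + C2*erfi(sqrt(2)*a/6)


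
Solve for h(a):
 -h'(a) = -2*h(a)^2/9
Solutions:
 h(a) = -9/(C1 + 2*a)


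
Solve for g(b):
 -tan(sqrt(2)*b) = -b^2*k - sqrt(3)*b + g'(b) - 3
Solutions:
 g(b) = C1 + b^3*k/3 + sqrt(3)*b^2/2 + 3*b + sqrt(2)*log(cos(sqrt(2)*b))/2


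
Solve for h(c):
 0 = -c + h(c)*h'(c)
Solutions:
 h(c) = -sqrt(C1 + c^2)
 h(c) = sqrt(C1 + c^2)


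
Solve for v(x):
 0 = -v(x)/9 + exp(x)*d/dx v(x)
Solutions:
 v(x) = C1*exp(-exp(-x)/9)


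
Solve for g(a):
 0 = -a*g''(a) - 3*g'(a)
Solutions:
 g(a) = C1 + C2/a^2


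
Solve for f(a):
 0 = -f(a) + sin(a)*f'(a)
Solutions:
 f(a) = C1*sqrt(cos(a) - 1)/sqrt(cos(a) + 1)


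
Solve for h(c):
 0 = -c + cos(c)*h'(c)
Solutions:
 h(c) = C1 + Integral(c/cos(c), c)


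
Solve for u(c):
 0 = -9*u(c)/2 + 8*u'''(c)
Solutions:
 u(c) = C3*exp(6^(2/3)*c/4) + (C1*sin(3*2^(2/3)*3^(1/6)*c/8) + C2*cos(3*2^(2/3)*3^(1/6)*c/8))*exp(-6^(2/3)*c/8)


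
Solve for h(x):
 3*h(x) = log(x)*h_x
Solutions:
 h(x) = C1*exp(3*li(x))


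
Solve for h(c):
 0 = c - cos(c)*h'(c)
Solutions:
 h(c) = C1 + Integral(c/cos(c), c)


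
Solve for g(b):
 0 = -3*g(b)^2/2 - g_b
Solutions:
 g(b) = 2/(C1 + 3*b)


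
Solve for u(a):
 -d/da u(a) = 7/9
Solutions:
 u(a) = C1 - 7*a/9


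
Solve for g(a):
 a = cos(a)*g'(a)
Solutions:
 g(a) = C1 + Integral(a/cos(a), a)


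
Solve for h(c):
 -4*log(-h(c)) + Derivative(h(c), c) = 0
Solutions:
 -li(-h(c)) = C1 + 4*c


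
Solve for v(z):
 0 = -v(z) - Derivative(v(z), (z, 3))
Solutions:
 v(z) = C3*exp(-z) + (C1*sin(sqrt(3)*z/2) + C2*cos(sqrt(3)*z/2))*exp(z/2)


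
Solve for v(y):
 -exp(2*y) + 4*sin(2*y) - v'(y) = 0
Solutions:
 v(y) = C1 - exp(2*y)/2 - 2*cos(2*y)


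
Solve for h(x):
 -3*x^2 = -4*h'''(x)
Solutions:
 h(x) = C1 + C2*x + C3*x^2 + x^5/80


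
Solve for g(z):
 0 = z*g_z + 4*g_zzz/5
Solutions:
 g(z) = C1 + Integral(C2*airyai(-10^(1/3)*z/2) + C3*airybi(-10^(1/3)*z/2), z)


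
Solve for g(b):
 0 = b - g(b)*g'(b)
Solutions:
 g(b) = -sqrt(C1 + b^2)
 g(b) = sqrt(C1 + b^2)


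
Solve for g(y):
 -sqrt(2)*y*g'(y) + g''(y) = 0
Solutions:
 g(y) = C1 + C2*erfi(2^(3/4)*y/2)


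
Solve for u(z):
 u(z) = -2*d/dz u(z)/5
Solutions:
 u(z) = C1*exp(-5*z/2)


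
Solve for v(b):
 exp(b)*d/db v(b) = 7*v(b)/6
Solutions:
 v(b) = C1*exp(-7*exp(-b)/6)


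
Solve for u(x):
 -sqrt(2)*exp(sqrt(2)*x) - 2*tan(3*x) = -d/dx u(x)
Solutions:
 u(x) = C1 + exp(sqrt(2)*x) - 2*log(cos(3*x))/3


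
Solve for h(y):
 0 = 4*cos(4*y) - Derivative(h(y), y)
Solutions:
 h(y) = C1 + sin(4*y)


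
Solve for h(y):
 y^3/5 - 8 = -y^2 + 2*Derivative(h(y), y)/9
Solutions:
 h(y) = C1 + 9*y^4/40 + 3*y^3/2 - 36*y


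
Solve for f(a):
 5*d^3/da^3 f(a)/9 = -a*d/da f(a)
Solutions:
 f(a) = C1 + Integral(C2*airyai(-15^(2/3)*a/5) + C3*airybi(-15^(2/3)*a/5), a)


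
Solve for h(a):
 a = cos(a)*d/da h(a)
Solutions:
 h(a) = C1 + Integral(a/cos(a), a)


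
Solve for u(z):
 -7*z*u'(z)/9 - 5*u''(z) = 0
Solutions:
 u(z) = C1 + C2*erf(sqrt(70)*z/30)


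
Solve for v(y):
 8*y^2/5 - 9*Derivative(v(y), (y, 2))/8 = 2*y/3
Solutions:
 v(y) = C1 + C2*y + 16*y^4/135 - 8*y^3/81


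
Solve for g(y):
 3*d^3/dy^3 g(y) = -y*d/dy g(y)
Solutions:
 g(y) = C1 + Integral(C2*airyai(-3^(2/3)*y/3) + C3*airybi(-3^(2/3)*y/3), y)


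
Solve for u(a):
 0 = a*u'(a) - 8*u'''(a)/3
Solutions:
 u(a) = C1 + Integral(C2*airyai(3^(1/3)*a/2) + C3*airybi(3^(1/3)*a/2), a)


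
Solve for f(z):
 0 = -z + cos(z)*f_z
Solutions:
 f(z) = C1 + Integral(z/cos(z), z)


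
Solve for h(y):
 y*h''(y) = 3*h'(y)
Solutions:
 h(y) = C1 + C2*y^4


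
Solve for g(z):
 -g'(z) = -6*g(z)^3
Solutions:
 g(z) = -sqrt(2)*sqrt(-1/(C1 + 6*z))/2
 g(z) = sqrt(2)*sqrt(-1/(C1 + 6*z))/2


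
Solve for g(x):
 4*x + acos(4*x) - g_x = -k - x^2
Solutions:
 g(x) = C1 + k*x + x^3/3 + 2*x^2 + x*acos(4*x) - sqrt(1 - 16*x^2)/4


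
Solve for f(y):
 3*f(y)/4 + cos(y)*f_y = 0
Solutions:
 f(y) = C1*(sin(y) - 1)^(3/8)/(sin(y) + 1)^(3/8)


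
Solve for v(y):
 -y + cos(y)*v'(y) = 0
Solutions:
 v(y) = C1 + Integral(y/cos(y), y)


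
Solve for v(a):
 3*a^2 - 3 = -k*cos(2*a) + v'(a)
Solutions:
 v(a) = C1 + a^3 - 3*a + k*sin(2*a)/2


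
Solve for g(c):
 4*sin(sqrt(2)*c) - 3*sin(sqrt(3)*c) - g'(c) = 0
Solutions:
 g(c) = C1 - 2*sqrt(2)*cos(sqrt(2)*c) + sqrt(3)*cos(sqrt(3)*c)


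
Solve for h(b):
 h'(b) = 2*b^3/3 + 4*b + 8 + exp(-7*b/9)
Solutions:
 h(b) = C1 + b^4/6 + 2*b^2 + 8*b - 9*exp(-7*b/9)/7


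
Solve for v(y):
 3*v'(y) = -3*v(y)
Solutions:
 v(y) = C1*exp(-y)


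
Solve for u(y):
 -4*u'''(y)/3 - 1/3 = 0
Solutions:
 u(y) = C1 + C2*y + C3*y^2 - y^3/24


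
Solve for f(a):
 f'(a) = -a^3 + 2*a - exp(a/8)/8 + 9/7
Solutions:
 f(a) = C1 - a^4/4 + a^2 + 9*a/7 - exp(a)^(1/8)


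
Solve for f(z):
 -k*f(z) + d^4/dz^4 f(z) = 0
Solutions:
 f(z) = C1*exp(-k^(1/4)*z) + C2*exp(k^(1/4)*z) + C3*exp(-I*k^(1/4)*z) + C4*exp(I*k^(1/4)*z)


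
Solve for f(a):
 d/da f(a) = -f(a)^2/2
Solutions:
 f(a) = 2/(C1 + a)


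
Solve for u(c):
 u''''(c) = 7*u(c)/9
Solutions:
 u(c) = C1*exp(-sqrt(3)*7^(1/4)*c/3) + C2*exp(sqrt(3)*7^(1/4)*c/3) + C3*sin(sqrt(3)*7^(1/4)*c/3) + C4*cos(sqrt(3)*7^(1/4)*c/3)


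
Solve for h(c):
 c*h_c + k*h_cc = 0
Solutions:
 h(c) = C1 + C2*sqrt(k)*erf(sqrt(2)*c*sqrt(1/k)/2)


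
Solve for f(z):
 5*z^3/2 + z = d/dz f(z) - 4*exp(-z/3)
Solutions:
 f(z) = C1 + 5*z^4/8 + z^2/2 - 12*exp(-z/3)


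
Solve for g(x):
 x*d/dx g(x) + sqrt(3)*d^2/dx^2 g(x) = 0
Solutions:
 g(x) = C1 + C2*erf(sqrt(2)*3^(3/4)*x/6)


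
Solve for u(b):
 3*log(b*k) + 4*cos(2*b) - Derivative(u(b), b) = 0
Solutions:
 u(b) = C1 + 3*b*log(b*k) - 3*b + 2*sin(2*b)


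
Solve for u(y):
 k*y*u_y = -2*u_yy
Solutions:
 u(y) = Piecewise((-sqrt(pi)*C1*erf(sqrt(k)*y/2)/sqrt(k) - C2, (k > 0) | (k < 0)), (-C1*y - C2, True))


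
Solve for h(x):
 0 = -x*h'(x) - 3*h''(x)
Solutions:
 h(x) = C1 + C2*erf(sqrt(6)*x/6)


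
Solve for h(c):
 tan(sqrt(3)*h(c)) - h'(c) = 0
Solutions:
 h(c) = sqrt(3)*(pi - asin(C1*exp(sqrt(3)*c)))/3
 h(c) = sqrt(3)*asin(C1*exp(sqrt(3)*c))/3


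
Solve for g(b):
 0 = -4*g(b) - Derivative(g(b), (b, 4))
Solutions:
 g(b) = (C1*sin(b) + C2*cos(b))*exp(-b) + (C3*sin(b) + C4*cos(b))*exp(b)


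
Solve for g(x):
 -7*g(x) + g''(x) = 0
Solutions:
 g(x) = C1*exp(-sqrt(7)*x) + C2*exp(sqrt(7)*x)


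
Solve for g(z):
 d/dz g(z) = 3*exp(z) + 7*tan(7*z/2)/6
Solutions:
 g(z) = C1 + 3*exp(z) - log(cos(7*z/2))/3


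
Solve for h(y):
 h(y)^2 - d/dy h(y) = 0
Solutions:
 h(y) = -1/(C1 + y)


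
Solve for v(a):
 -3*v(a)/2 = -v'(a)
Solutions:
 v(a) = C1*exp(3*a/2)


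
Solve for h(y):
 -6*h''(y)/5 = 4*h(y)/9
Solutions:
 h(y) = C1*sin(sqrt(30)*y/9) + C2*cos(sqrt(30)*y/9)


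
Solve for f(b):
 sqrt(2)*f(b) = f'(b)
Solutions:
 f(b) = C1*exp(sqrt(2)*b)


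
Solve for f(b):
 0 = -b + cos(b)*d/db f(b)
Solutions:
 f(b) = C1 + Integral(b/cos(b), b)


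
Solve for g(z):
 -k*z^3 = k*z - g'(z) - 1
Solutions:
 g(z) = C1 + k*z^4/4 + k*z^2/2 - z


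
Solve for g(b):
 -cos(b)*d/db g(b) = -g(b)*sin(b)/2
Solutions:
 g(b) = C1/sqrt(cos(b))


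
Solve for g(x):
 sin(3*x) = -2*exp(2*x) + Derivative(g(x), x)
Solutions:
 g(x) = C1 + exp(2*x) - cos(3*x)/3


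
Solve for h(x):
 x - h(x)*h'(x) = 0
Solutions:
 h(x) = -sqrt(C1 + x^2)
 h(x) = sqrt(C1 + x^2)


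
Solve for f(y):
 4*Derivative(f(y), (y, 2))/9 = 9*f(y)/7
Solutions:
 f(y) = C1*exp(-9*sqrt(7)*y/14) + C2*exp(9*sqrt(7)*y/14)


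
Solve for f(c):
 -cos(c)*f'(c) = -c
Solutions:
 f(c) = C1 + Integral(c/cos(c), c)


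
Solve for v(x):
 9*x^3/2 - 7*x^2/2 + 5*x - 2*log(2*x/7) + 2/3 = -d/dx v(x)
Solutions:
 v(x) = C1 - 9*x^4/8 + 7*x^3/6 - 5*x^2/2 + 2*x*log(x) - 2*x*log(7) - 8*x/3 + 2*x*log(2)


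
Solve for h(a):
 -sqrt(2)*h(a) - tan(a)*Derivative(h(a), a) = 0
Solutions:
 h(a) = C1/sin(a)^(sqrt(2))


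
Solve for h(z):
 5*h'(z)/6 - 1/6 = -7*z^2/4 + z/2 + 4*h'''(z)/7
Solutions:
 h(z) = C1 + C2*exp(-sqrt(210)*z/12) + C3*exp(sqrt(210)*z/12) - 7*z^3/10 + 3*z^2/10 - 67*z/25


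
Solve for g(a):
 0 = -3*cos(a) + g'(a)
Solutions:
 g(a) = C1 + 3*sin(a)


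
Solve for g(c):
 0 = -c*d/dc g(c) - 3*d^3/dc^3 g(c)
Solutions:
 g(c) = C1 + Integral(C2*airyai(-3^(2/3)*c/3) + C3*airybi(-3^(2/3)*c/3), c)


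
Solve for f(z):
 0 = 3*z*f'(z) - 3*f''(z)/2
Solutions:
 f(z) = C1 + C2*erfi(z)


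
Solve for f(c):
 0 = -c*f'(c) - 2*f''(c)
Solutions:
 f(c) = C1 + C2*erf(c/2)


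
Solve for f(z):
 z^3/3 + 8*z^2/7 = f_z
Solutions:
 f(z) = C1 + z^4/12 + 8*z^3/21


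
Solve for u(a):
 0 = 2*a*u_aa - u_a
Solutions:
 u(a) = C1 + C2*a^(3/2)


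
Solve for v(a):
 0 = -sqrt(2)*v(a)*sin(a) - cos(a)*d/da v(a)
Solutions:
 v(a) = C1*cos(a)^(sqrt(2))


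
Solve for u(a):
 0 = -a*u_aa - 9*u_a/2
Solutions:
 u(a) = C1 + C2/a^(7/2)


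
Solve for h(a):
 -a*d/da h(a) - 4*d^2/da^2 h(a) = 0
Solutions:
 h(a) = C1 + C2*erf(sqrt(2)*a/4)


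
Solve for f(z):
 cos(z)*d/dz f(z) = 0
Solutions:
 f(z) = C1


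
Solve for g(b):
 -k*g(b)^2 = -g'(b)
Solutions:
 g(b) = -1/(C1 + b*k)


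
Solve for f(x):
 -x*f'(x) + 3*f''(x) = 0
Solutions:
 f(x) = C1 + C2*erfi(sqrt(6)*x/6)


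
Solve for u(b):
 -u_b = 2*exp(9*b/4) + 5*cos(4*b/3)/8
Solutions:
 u(b) = C1 - 8*exp(9*b/4)/9 - 15*sin(4*b/3)/32


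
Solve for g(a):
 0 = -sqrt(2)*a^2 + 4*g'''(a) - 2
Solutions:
 g(a) = C1 + C2*a + C3*a^2 + sqrt(2)*a^5/240 + a^3/12


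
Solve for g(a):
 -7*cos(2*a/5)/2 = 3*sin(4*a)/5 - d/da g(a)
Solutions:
 g(a) = C1 + 35*sin(2*a/5)/4 - 3*cos(4*a)/20


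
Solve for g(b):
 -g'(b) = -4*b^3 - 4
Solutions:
 g(b) = C1 + b^4 + 4*b


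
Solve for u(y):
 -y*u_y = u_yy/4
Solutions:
 u(y) = C1 + C2*erf(sqrt(2)*y)


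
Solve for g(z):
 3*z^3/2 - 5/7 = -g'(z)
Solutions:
 g(z) = C1 - 3*z^4/8 + 5*z/7


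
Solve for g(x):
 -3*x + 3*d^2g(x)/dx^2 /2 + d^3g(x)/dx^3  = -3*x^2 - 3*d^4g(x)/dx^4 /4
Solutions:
 g(x) = C1 + C2*x - x^4/6 + 7*x^3/9 - 5*x^2/9 + (C3*sin(sqrt(14)*x/3) + C4*cos(sqrt(14)*x/3))*exp(-2*x/3)


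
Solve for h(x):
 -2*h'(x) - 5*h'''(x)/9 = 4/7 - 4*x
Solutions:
 h(x) = C1 + C2*sin(3*sqrt(10)*x/5) + C3*cos(3*sqrt(10)*x/5) + x^2 - 2*x/7


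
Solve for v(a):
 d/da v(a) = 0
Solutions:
 v(a) = C1


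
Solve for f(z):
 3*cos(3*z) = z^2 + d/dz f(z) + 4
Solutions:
 f(z) = C1 - z^3/3 - 4*z + sin(3*z)


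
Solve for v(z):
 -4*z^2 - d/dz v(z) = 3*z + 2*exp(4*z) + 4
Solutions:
 v(z) = C1 - 4*z^3/3 - 3*z^2/2 - 4*z - exp(4*z)/2


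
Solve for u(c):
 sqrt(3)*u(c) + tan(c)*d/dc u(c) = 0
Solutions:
 u(c) = C1/sin(c)^(sqrt(3))


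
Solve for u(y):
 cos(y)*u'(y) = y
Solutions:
 u(y) = C1 + Integral(y/cos(y), y)


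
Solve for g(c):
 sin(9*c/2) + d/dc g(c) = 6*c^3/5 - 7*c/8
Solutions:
 g(c) = C1 + 3*c^4/10 - 7*c^2/16 + 2*cos(9*c/2)/9


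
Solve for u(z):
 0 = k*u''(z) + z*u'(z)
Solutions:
 u(z) = C1 + C2*sqrt(k)*erf(sqrt(2)*z*sqrt(1/k)/2)


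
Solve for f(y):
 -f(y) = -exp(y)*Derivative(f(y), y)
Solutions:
 f(y) = C1*exp(-exp(-y))


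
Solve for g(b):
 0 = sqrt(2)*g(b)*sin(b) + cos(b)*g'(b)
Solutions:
 g(b) = C1*cos(b)^(sqrt(2))


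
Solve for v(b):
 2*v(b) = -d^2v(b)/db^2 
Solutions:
 v(b) = C1*sin(sqrt(2)*b) + C2*cos(sqrt(2)*b)


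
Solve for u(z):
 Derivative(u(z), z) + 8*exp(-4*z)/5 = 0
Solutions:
 u(z) = C1 + 2*exp(-4*z)/5


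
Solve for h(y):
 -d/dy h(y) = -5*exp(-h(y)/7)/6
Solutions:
 h(y) = 7*log(C1 + 5*y/42)


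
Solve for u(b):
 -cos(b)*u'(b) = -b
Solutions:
 u(b) = C1 + Integral(b/cos(b), b)


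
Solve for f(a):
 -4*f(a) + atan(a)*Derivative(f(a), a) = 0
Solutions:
 f(a) = C1*exp(4*Integral(1/atan(a), a))


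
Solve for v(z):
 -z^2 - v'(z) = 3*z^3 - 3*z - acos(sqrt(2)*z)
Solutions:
 v(z) = C1 - 3*z^4/4 - z^3/3 + 3*z^2/2 + z*acos(sqrt(2)*z) - sqrt(2)*sqrt(1 - 2*z^2)/2


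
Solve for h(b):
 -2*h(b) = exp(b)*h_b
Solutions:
 h(b) = C1*exp(2*exp(-b))


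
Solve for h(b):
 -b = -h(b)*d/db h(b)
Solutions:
 h(b) = -sqrt(C1 + b^2)
 h(b) = sqrt(C1 + b^2)


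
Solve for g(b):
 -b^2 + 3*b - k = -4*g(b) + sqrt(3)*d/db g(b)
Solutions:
 g(b) = C1*exp(4*sqrt(3)*b/3) + b^2/4 - 3*b/4 + sqrt(3)*b/8 + k/4 - 3*sqrt(3)/16 + 3/32


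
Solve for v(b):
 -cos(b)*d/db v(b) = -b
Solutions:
 v(b) = C1 + Integral(b/cos(b), b)


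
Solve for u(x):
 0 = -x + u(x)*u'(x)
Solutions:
 u(x) = -sqrt(C1 + x^2)
 u(x) = sqrt(C1 + x^2)


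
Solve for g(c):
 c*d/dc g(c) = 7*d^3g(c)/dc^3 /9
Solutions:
 g(c) = C1 + Integral(C2*airyai(21^(2/3)*c/7) + C3*airybi(21^(2/3)*c/7), c)


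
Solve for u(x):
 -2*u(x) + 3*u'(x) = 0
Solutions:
 u(x) = C1*exp(2*x/3)


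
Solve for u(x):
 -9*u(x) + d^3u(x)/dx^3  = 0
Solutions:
 u(x) = C3*exp(3^(2/3)*x) + (C1*sin(3*3^(1/6)*x/2) + C2*cos(3*3^(1/6)*x/2))*exp(-3^(2/3)*x/2)


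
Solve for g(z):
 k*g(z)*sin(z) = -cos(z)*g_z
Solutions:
 g(z) = C1*exp(k*log(cos(z)))


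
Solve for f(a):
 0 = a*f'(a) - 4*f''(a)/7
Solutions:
 f(a) = C1 + C2*erfi(sqrt(14)*a/4)
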